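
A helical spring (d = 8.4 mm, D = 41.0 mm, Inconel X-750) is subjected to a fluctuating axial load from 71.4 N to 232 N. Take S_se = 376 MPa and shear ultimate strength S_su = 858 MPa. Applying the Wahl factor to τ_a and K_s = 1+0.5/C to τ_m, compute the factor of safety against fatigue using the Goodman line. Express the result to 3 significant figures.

C = D/d = 41.0/8.4 = 4.8810; K_W = (4C−1)/(4C−4)+0.615/C = 1.3193; K_s = 1+0.5/C = 1.1024
F_a = (F_max−F_min)/2 = 80.3 N; F_m = (F_max+F_min)/2 = 151.7 N
τ_a = K_W·8F_aD/(πd³) = 1.3193 × 14.145 = 18.661 MPa
τ_m = K_s·8F_mD/(πd³) = 1.1024 × 26.722 = 29.46 MPa
Goodman: 1/n_f = τ_a/S_se + τ_m/S_su = 18.661/376 + 29.46/858 = 0.04963 + 0.03434 = 0.083965
n_f = 1/0.083965 = 11.91

11.9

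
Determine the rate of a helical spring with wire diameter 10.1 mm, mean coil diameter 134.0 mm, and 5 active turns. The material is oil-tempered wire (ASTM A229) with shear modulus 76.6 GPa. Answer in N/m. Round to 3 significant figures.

k = Gd⁴/(8D³N_a) = (76.6×10³ × 10.1⁴) / (8 × 134.0³ × 5)
  = 7.97103e+08 / 9.62442e+07 = 8.2821 N/mm = 8282.1 N/m

8280 N/m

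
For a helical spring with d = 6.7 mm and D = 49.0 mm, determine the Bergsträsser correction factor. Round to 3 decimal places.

C = D/d = 49.0/6.7 = 7.3134
K_B = (4C+2)/(4C−3) = 31.254/26.254 = 1.1904

1.190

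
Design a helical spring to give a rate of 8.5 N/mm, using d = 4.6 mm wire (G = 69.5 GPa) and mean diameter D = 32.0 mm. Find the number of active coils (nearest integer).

14

N_a = Gd⁴/(8D³k) = (69.5×10³ × 4.6⁴)/(8 × 32.0³ × 8.5)
    = 3.11183e+07 / 2.22822e+06 = 13.97 → 14 coils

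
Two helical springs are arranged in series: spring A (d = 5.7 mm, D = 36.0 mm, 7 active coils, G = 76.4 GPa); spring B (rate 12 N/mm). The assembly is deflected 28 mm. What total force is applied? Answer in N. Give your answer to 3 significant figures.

k_A = Gd⁴/(8D³N_a) = (76.4×10³)(5.7⁴)/(8·36.0³·7) = 30.867 N/mm
Series: 1/k_eq = 1/30.867 + 1/12 = 0.11573; k_eq = 8.6408 N/mm
F = k_eq·δ = 8.6408·28 = 241.94 N

242 N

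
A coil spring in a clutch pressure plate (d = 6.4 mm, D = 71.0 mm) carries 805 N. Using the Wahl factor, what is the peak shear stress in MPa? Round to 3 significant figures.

Spring index C = D/d = 71.0/6.4 = 11.0938
K_W = (4C−1)/(4C−4) + 0.615/C = 43.375/40.375 + 0.0554 = 1.1297
τ₀ = 8FD/(πd³) = 8·805·71.0/(π·6.4³) = 457240/823.55 = 555.21 MPa
τ_max = K·τ₀ = 1.1297 × 555.21 = 627.24 MPa

627 MPa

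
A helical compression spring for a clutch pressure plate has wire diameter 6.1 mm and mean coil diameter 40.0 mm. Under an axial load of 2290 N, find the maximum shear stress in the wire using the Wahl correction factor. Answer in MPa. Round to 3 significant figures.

Spring index C = D/d = 40.0/6.1 = 6.5574
K_W = (4C−1)/(4C−4) + 0.615/C = 25.230/22.230 + 0.0938 = 1.2287
τ₀ = 8FD/(πd³) = 8·2290·40.0/(π·6.1³) = 732800/713.08 = 1027.7 MPa
τ_max = K·τ₀ = 1.2287 × 1027.7 = 1262.7 MPa

1260 MPa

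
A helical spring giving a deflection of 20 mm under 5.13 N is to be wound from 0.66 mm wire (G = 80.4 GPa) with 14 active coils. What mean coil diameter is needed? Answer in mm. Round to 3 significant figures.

Required rate k = F/δ = 5.13/20 = 0.2565 N/mm
D = (Gd⁴/(8N_a·k))^(1/3) = (80.4×10³·0.66⁴/(8·14·0.2565))^(1/3)
  = (531.039)^(1/3) = 8.0980 mm

8.10 mm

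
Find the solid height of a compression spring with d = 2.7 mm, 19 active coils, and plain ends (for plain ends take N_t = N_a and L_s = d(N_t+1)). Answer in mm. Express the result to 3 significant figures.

plain ends: N_t = N_a = 19
L_s = d·(N_t+1) = 2.7 × 20 = 54 mm

54.0 mm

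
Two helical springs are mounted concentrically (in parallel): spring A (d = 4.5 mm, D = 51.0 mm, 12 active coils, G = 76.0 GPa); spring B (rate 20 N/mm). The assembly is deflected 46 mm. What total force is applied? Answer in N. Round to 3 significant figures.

1030 N

k_A = Gd⁴/(8D³N_a) = (76.0×10³)(4.5⁴)/(8·51.0³·12) = 2.4473 N/mm
Parallel: k_eq = 2.4473 + 20 = 22.447 N/mm
F = k_eq·δ = 22.447·46 = 1032.6 N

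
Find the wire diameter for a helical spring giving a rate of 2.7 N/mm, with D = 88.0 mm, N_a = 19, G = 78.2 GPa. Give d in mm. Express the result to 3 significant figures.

7.73 mm

d = (8D³N_a·k / G)^(1/4) = (8·88.0³·19·2.7 / (78.2×10³))^0.25
  = (3576.4)^0.25 = 7.7333 mm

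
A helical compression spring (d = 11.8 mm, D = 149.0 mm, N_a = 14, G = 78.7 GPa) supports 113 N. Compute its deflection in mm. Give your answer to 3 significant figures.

27.4 mm

k = Gd⁴/(8D³N_a) = (78.7×10³)(11.8⁴)/(8·149.0³·14) = 4.1184 N/mm
δ = F/k = 113 / 4.1184 = 27.438 mm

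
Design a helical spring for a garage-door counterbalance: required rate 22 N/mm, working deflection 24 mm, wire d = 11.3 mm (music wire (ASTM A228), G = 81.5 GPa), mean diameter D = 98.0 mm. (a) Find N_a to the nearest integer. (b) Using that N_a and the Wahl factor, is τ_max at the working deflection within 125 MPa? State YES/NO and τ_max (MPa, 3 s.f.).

N_a = Gd⁴/(8D³k) = (81.5×10³)(11.3⁴)/(8·98.0³·22) = 8.022 → N_a = 8
Actual rate k = Gd⁴/(8D³·8) = 22.06 N/mm
Working load F = kδ = 22.06·24 = 529.45 N
C = 98.0/11.3 = 8.6726; K_W = (4C−1)/(4C−4)+0.615/C = 1.1687
τ_max = K_W·8FD/(πd³) = 1.1687·91.57 = 107.02 MPa
τ_max ≤ 125 MPa → acceptable

(a) 8 coils; (b) YES, τ_max = 107 MPa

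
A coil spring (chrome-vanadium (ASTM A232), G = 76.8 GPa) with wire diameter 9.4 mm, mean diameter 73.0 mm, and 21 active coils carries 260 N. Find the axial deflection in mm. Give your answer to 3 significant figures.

k = Gd⁴/(8D³N_a) = (76.8×10³)(9.4⁴)/(8·73.0³·21) = 9.1748 N/mm
δ = F/k = 260 / 9.1748 = 28.339 mm

28.3 mm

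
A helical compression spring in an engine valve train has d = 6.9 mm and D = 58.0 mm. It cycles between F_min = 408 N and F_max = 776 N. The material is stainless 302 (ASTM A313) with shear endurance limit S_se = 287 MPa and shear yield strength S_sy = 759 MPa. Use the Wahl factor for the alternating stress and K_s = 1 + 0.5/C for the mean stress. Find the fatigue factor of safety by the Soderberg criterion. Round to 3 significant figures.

1.41

C = D/d = 58.0/6.9 = 8.4058; K_W = (4C−1)/(4C−4)+0.615/C = 1.1744; K_s = 1+0.5/C = 1.0595
F_a = (F_max−F_min)/2 = 184 N; F_m = (F_max+F_min)/2 = 592 N
τ_a = K_W·8F_aD/(πd³) = 1.1744 × 82.725 = 97.156 MPa
τ_m = K_s·8F_mD/(πd³) = 1.0595 × 266.16 = 281.99 MPa
Soderberg: 1/n_f = τ_a/S_se + τ_m/S_sy = 97.156/287 + 281.99/759 = 0.33852 + 0.37153 = 0.71005
n_f = 1/0.71005 = 1.408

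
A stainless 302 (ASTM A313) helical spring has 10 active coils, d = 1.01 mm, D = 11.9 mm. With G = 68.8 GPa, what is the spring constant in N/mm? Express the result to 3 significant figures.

0.531 N/mm

k = Gd⁴/(8D³N_a) = (68.8×10³ × 1.01⁴) / (8 × 11.9³ × 10)
  = 71593.6 / 134813 = 0.53106 N/mm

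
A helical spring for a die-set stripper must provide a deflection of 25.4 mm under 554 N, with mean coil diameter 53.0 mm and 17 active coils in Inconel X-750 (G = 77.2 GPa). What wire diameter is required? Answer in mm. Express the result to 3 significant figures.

Required rate k = F/δ = 554/25.4 = 21.811 N/mm
d = (8D³N_a·k / G)^(1/4) = (8·53.0³·17·21.811 / (77.2×10³))^0.25
  = (5720.4)^0.25 = 8.6967 mm

8.70 mm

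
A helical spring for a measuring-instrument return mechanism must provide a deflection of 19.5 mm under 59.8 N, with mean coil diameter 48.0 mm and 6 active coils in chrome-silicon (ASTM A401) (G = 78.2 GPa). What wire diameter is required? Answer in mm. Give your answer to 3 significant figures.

Required rate k = F/δ = 59.8/19.5 = 3.0667 N/mm
d = (8D³N_a·k / G)^(1/4) = (8·48.0³·6·3.0667 / (78.2×10³))^0.25
  = (208.17)^0.25 = 3.7984 mm

3.80 mm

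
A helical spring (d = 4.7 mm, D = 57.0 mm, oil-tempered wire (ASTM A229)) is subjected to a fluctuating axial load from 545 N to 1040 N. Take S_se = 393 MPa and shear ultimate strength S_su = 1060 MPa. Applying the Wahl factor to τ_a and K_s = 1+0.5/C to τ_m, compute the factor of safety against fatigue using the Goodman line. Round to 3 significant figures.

C = D/d = 57.0/4.7 = 12.1277; K_W = (4C−1)/(4C−4)+0.615/C = 1.1181; K_s = 1+0.5/C = 1.0412
F_a = (F_max−F_min)/2 = 247.5 N; F_m = (F_max+F_min)/2 = 792.5 N
τ_a = K_W·8F_aD/(πd³) = 1.1181 × 346.02 = 386.88 MPa
τ_m = K_s·8F_mD/(πd³) = 1.0412 × 1108 = 1153.6 MPa
Goodman: 1/n_f = τ_a/S_se + τ_m/S_su = 386.88/393 + 1153.6/1060 = 0.98444 + 1.08833 = 2.0728
n_f = 1/2.0728 = 0.4824

0.482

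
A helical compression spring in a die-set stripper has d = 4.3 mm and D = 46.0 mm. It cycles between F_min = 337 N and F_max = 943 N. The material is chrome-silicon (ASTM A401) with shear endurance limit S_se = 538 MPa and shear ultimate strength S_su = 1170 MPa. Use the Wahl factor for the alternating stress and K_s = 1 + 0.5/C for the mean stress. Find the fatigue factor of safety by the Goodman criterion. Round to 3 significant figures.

0.560

C = D/d = 46.0/4.3 = 10.6977; K_W = (4C−1)/(4C−4)+0.615/C = 1.1348; K_s = 1+0.5/C = 1.0467
F_a = (F_max−F_min)/2 = 303 N; F_m = (F_max+F_min)/2 = 640 N
τ_a = K_W·8F_aD/(πd³) = 1.1348 × 446.41 = 506.6 MPa
τ_m = K_s·8F_mD/(πd³) = 1.0467 × 942.92 = 986.99 MPa
Goodman: 1/n_f = τ_a/S_se + τ_m/S_su = 506.6/538 + 986.99/1170 = 0.94164 + 0.84358 = 1.7852
n_f = 1/1.7852 = 0.5602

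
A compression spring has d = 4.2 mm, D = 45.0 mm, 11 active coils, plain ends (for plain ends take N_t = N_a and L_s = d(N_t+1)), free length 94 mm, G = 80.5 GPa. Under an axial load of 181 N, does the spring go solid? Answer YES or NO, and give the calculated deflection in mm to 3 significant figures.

YES, δ = 57.9 mm

k = Gd⁴/(8D³N_a) = (80.5×10³)(4.2⁴)/(8·45.0³·11) = 3.1237 N/mm
N_t = 11; L_s = 4.2·12 = 50.4 mm; δ_solid = L₀ − L_s = 94 − 50.4 = 43.6 mm
δ = F/k = 181/3.1237 = 57.944 mm
δ ≥ δ_solid → spring goes solid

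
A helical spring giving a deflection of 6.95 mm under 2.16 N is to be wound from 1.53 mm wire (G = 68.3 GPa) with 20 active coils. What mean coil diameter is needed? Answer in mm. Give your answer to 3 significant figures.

19.6 mm

Required rate k = F/δ = 2.16/6.95 = 0.31079 N/mm
D = (Gd⁴/(8N_a·k))^(1/3) = (68.3×10³·1.53⁴/(8·20·0.31079))^(1/3)
  = (7526.58)^(1/3) = 19.5974 mm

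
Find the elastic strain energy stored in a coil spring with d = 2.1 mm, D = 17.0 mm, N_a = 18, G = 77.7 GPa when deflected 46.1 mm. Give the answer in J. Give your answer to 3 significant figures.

k = Gd⁴/(8D³N_a) = (77.7×10³)(2.1⁴)/(8·17.0³·18) = 2.1359 N/mm
U = ½kδ² = 0.5 × 2.1359 × 46.1² = 2269.7 N·mm = 2.2697 J

2.27 J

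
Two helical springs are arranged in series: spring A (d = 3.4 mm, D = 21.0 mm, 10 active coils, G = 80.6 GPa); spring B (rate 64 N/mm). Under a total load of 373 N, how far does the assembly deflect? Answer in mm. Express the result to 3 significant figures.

31.5 mm

k_A = Gd⁴/(8D³N_a) = (80.6×10³)(3.4⁴)/(8·21.0³·10) = 14.538 N/mm
Series: 1/k_eq = 1/14.538 + 1/64 = 0.084411; k_eq = 11.847 N/mm
δ = F/k_eq = 373/11.847 = 31.485 mm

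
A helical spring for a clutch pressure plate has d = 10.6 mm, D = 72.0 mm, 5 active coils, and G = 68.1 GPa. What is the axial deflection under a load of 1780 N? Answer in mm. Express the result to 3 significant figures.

k = Gd⁴/(8D³N_a) = (68.1×10³)(10.6⁴)/(8·72.0³·5) = 57.585 N/mm
δ = F/k = 1780 / 57.585 = 30.911 mm

30.9 mm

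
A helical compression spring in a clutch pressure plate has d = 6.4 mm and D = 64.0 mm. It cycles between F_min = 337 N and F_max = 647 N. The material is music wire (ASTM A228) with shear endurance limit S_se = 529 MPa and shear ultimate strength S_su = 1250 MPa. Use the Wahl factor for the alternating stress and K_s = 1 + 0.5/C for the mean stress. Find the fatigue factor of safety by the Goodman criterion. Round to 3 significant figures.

C = D/d = 64.0/6.4 = 10.0000; K_W = (4C−1)/(4C−4)+0.615/C = 1.1448; K_s = 1+0.5/C = 1.0500
F_a = (F_max−F_min)/2 = 155 N; F_m = (F_max+F_min)/2 = 492 N
τ_a = K_W·8F_aD/(πd³) = 1.1448 × 96.363 = 110.32 MPa
τ_m = K_s·8F_mD/(πd³) = 1.0500 × 305.88 = 321.17 MPa
Goodman: 1/n_f = τ_a/S_se + τ_m/S_su = 110.32/529 + 321.17/1250 = 0.20854 + 0.25694 = 0.46548
n_f = 1/0.46548 = 2.148

2.15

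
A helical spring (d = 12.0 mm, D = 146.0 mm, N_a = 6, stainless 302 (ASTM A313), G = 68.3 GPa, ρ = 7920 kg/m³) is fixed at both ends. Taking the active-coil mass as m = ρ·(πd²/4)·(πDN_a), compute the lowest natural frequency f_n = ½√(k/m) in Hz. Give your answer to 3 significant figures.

31.0 Hz

k = Gd⁴/(8D³N_a) = (68.3×10³)(12.0⁴)/(8·146.0³·6) = 9.4808 N/mm = 9480.8 N/m
Wire length L = πDN_a = π·146.0·6 = 2752 mm
m = ρ·(πd²/4)·L = 7920 × 113.1×10⁻⁶ m² × 2.752 m = 2.4651 kg
f_n = ½√(k/m) = 0.5·√(9480.8/2.4651) = 0.5·√(3846) = 31.008 Hz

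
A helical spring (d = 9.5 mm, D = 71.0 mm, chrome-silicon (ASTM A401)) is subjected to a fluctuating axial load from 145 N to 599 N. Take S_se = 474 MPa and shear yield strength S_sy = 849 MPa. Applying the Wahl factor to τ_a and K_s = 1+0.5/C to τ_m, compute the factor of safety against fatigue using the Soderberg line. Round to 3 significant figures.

C = D/d = 71.0/9.5 = 7.4737; K_W = (4C−1)/(4C−4)+0.615/C = 1.1981; K_s = 1+0.5/C = 1.0669
F_a = (F_max−F_min)/2 = 227 N; F_m = (F_max+F_min)/2 = 372 N
τ_a = K_W·8F_aD/(πd³) = 1.1981 × 47.869 = 57.354 MPa
τ_m = K_s·8F_mD/(πd³) = 1.0669 × 78.446 = 83.694 MPa
Soderberg: 1/n_f = τ_a/S_se + τ_m/S_sy = 57.354/474 + 83.694/849 = 0.12100 + 0.09858 = 0.21958
n_f = 1/0.21958 = 4.554

4.55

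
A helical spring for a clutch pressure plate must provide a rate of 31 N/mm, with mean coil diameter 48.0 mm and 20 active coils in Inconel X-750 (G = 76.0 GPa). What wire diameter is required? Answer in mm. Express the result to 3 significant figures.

d = (8D³N_a·k / G)^(1/4) = (8·48.0³·20·31 / (76.0×10³))^0.25
  = (7217.6)^0.25 = 9.2172 mm

9.22 mm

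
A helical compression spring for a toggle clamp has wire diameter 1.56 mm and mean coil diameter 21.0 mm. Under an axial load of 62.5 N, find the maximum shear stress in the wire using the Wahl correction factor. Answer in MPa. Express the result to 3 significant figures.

Spring index C = D/d = 21.0/1.56 = 13.4615
K_W = (4C−1)/(4C−4) + 0.615/C = 52.846/49.846 + 0.0457 = 1.1059
τ₀ = 8FD/(πd³) = 8·62.5·21.0/(π·1.56³) = 10500/11.927 = 880.37 MPa
τ_max = K·τ₀ = 1.1059 × 880.37 = 973.58 MPa

974 MPa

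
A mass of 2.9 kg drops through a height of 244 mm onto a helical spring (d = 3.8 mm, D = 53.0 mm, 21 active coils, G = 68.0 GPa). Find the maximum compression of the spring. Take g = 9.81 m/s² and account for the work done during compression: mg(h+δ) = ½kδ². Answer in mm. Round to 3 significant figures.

k = Gd⁴/(8D³N_a) = (68.0×10³)(3.8⁴)/(8·53.0³·21) = 0.5669 N/mm
W = mg = 2.9 × 9.81 = 28.449 N
½kδ² − Wδ − Wh = 0 → δ = (W + √(W² + 2kWh))/k
δ = (28.449 + √(809.35 + 7870.34))/0.5669 = (28.449 + 93.165)/0.5669 = 214.52 mm

215 mm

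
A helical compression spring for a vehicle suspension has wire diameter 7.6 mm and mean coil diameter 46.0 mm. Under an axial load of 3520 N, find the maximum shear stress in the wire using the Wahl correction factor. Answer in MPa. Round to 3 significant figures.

1170 MPa

Spring index C = D/d = 46.0/7.6 = 6.0526
K_W = (4C−1)/(4C−4) + 0.615/C = 23.211/20.211 + 0.1016 = 1.2500
τ₀ = 8FD/(πd³) = 8·3520·46.0/(π·7.6³) = 1.29536e+06/1379.1 = 939.29 MPa
τ_max = K·τ₀ = 1.2500 × 939.29 = 1174.2 MPa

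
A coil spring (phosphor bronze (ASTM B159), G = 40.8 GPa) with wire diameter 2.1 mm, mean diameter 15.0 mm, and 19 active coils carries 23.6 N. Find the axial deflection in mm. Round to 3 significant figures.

k = Gd⁴/(8D³N_a) = (40.8×10³)(2.1⁴)/(8·15.0³·19) = 1.5467 N/mm
δ = F/k = 23.6 / 1.5467 = 15.258 mm

15.3 mm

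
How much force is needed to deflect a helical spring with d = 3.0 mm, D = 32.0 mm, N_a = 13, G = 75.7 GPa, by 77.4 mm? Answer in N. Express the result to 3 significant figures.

k = Gd⁴/(8D³N_a) = (75.7×10³)(3.0⁴)/(8·32.0³·13) = 1.7993 N/mm
F = k·δ = 1.7993 × 77.4 = 139.26 N

139 N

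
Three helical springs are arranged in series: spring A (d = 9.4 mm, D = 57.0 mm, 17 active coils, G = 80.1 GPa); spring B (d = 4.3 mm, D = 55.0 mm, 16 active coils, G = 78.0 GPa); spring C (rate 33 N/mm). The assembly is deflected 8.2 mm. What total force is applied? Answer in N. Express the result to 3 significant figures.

k_A = Gd⁴/(8D³N_a) = (80.1×10³)(9.4⁴)/(8·57.0³·17) = 24.83 N/mm
k_B = Gd⁴/(8D³N_a) = (78.0×10³)(4.3⁴)/(8·55.0³·16) = 1.2522 N/mm
Series: 1/k_eq = 1/24.83 + 1/1.2522 + 1/33 = 0.86918; k_eq = 1.1505 N/mm
F = k_eq·δ = 1.1505·8.2 = 9.4342 N

9.43 N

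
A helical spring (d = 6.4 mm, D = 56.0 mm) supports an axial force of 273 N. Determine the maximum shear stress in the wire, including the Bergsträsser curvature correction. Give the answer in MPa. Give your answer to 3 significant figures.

Spring index C = D/d = 56.0/6.4 = 8.7500
K_B = (4C+2)/(4C−3) = 37.000/32.000 = 1.1562
τ₀ = 8FD/(πd³) = 8·273·56.0/(π·6.4³) = 122304/823.55 = 148.51 MPa
τ_max = K·τ₀ = 1.1562 × 148.51 = 171.71 MPa

172 MPa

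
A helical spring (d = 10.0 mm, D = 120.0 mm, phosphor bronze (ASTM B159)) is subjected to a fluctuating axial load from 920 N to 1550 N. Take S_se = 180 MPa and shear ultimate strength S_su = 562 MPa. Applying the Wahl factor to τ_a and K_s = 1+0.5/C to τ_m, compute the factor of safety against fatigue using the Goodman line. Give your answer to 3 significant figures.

C = D/d = 120.0/10.0 = 12.0000; K_W = (4C−1)/(4C−4)+0.615/C = 1.1194; K_s = 1+0.5/C = 1.0417
F_a = (F_max−F_min)/2 = 315 N; F_m = (F_max+F_min)/2 = 1235 N
τ_a = K_W·8F_aD/(πd³) = 1.1194 × 96.257 = 107.75 MPa
τ_m = K_s·8F_mD/(πd³) = 1.0417 × 377.39 = 393.11 MPa
Goodman: 1/n_f = τ_a/S_se + τ_m/S_su = 107.75/180 + 393.11/562 = 0.59863 + 0.69949 = 1.2981
n_f = 1/1.2981 = 0.7703

0.770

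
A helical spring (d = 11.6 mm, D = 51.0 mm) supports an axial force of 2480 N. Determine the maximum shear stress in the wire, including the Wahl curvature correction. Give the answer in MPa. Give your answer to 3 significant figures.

281 MPa

Spring index C = D/d = 51.0/11.6 = 4.3966
K_W = (4C−1)/(4C−4) + 0.615/C = 16.586/13.586 + 0.1399 = 1.3607
τ₀ = 8FD/(πd³) = 8·2480·51.0/(π·11.6³) = 1.01184e+06/4903.7 = 206.34 MPa
τ_max = K·τ₀ = 1.3607 × 206.34 = 280.77 MPa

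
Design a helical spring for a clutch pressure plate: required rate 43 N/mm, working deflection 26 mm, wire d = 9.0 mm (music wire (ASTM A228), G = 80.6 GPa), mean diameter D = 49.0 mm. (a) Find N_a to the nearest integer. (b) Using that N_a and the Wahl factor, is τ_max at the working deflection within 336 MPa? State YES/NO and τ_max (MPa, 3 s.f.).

N_a = Gd⁴/(8D³k) = (80.6×10³)(9.0⁴)/(8·49.0³·43) = 13.07 → N_a = 13
Actual rate k = Gd⁴/(8D³·13) = 43.22 N/mm
Working load F = kδ = 43.22·26 = 1123.7 N
C = 49.0/9.0 = 5.4444; K_W = (4C−1)/(4C−4)+0.615/C = 1.2817
τ_max = K_W·8FD/(πd³) = 1.2817·192.34 = 246.52 MPa
τ_max ≤ 336 MPa → acceptable

(a) 13 coils; (b) YES, τ_max = 247 MPa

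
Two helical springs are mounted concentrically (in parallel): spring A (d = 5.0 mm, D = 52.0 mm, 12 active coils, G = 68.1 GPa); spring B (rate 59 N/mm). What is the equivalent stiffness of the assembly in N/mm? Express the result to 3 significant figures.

62.2 N/mm

k_A = Gd⁴/(8D³N_a) = (68.1×10³)(5.0⁴)/(8·52.0³·12) = 3.1532 N/mm
Parallel: k_eq = 3.1532 + 59 = 62.153 N/mm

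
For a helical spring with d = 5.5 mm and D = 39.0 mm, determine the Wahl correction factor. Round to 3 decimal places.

C = D/d = 39.0/5.5 = 7.0909
K_W = (4C−1)/(4C−4) + 0.615/C = 27.364/24.364 + 0.0867 = 1.2099

1.210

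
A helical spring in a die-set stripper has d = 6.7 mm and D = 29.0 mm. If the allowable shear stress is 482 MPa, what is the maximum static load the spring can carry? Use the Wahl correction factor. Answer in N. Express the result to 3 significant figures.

1440 N

C = D/d = 29.0/6.7 = 4.3284
K_W = (4C−1)/(4C−4) + 0.615/C = 16.313/13.313 + 0.1421 = 1.3674
τ_max = K·8FD/(πd³) → F_max = τ_allow·πd³/(8DK)
F_max = 482·π·6.7³/(8·29.0·1.3674) = 4.5543e+05/317.24 = 1435.6 N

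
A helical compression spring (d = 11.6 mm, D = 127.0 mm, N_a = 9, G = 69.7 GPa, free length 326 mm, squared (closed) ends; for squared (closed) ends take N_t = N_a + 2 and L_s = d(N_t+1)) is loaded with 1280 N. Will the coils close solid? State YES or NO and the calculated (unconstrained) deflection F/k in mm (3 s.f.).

k = Gd⁴/(8D³N_a) = (69.7×10³)(11.6⁴)/(8·127.0³·9) = 8.557 N/mm
N_t = 11; L_s = 11.6·12 = 139.2 mm; δ_solid = L₀ − L_s = 326 − 139.2 = 186.8 mm
δ = F/k = 1280/8.557 = 149.59 mm
δ < δ_solid → spring does not go solid

NO, δ = 150 mm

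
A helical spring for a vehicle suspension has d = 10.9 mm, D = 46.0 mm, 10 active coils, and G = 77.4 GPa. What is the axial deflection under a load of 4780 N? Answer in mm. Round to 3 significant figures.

34.1 mm

k = Gd⁴/(8D³N_a) = (77.4×10³)(10.9⁴)/(8·46.0³·10) = 140.31 N/mm
δ = F/k = 4780 / 140.31 = 34.068 mm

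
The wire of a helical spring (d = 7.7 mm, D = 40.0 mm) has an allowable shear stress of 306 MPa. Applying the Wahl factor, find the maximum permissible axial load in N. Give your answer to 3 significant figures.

1060 N

C = D/d = 40.0/7.7 = 5.1948
K_W = (4C−1)/(4C−4) + 0.615/C = 19.779/16.779 + 0.1184 = 1.2972
τ_max = K·8FD/(πd³) → F_max = τ_allow·πd³/(8DK)
F_max = 306·π·7.7³/(8·40.0·1.2972) = 4.3888e+05/415.1 = 1057.3 N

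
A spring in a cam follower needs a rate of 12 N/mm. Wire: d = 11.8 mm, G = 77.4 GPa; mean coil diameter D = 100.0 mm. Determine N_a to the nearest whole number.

N_a = Gd⁴/(8D³k) = (77.4×10³ × 11.8⁴)/(8 × 100.0³ × 12)
    = 1.50061e+09 / 9.6e+07 = 15.63 → 16 coils

16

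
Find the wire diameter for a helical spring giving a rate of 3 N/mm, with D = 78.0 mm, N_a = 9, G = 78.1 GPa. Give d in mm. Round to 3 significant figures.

6.02 mm

d = (8D³N_a·k / G)^(1/4) = (8·78.0³·9·3 / (78.1×10³))^0.25
  = (1312.5)^0.25 = 6.0190 mm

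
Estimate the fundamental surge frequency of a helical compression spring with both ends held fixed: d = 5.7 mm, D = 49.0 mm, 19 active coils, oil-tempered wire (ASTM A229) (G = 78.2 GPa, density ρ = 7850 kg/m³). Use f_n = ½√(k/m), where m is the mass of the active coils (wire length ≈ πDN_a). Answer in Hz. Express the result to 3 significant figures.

k = Gd⁴/(8D³N_a) = (78.2×10³)(5.7⁴)/(8·49.0³·19) = 4.6161 N/mm = 4616.1 N/m
Wire length L = πDN_a = π·49.0·19 = 2924.8 mm
m = ρ·(πd²/4)·L = 7850 × 25.518×10⁻⁶ m² × 2.9248 m = 0.58588 kg
f_n = ½√(k/m) = 0.5·√(4616.1/0.58588) = 0.5·√(7878.9) = 44.382 Hz

44.4 Hz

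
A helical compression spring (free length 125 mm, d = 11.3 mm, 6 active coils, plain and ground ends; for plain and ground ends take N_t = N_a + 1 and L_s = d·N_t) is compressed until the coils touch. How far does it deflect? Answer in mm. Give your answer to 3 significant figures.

45.9 mm

N_t = 7; L_s = 11.3·7 = 79.1 mm
δ_solid = L₀ − L_s = 125 − 79.1 = 45.9 mm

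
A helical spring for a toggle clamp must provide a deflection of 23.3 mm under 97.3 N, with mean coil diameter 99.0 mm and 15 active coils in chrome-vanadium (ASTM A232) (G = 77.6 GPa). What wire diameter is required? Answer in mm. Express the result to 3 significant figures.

Required rate k = F/δ = 97.3/23.3 = 4.176 N/mm
d = (8D³N_a·k / G)^(1/4) = (8·99.0³·15·4.176 / (77.6×10³))^0.25
  = (6265.9)^0.25 = 8.8970 mm

8.90 mm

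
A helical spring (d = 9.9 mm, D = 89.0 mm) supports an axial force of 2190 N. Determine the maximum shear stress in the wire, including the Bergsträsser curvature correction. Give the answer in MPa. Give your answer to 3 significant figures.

589 MPa

Spring index C = D/d = 89.0/9.9 = 8.9899
K_B = (4C+2)/(4C−3) = 37.960/32.960 = 1.1517
τ₀ = 8FD/(πd³) = 8·2190·89.0/(π·9.9³) = 1.55928e+06/3048.3 = 511.53 MPa
τ_max = K·τ₀ = 1.1517 × 511.53 = 589.13 MPa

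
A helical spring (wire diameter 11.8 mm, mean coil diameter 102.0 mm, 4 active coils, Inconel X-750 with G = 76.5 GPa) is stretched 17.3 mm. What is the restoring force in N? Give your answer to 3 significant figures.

k = Gd⁴/(8D³N_a) = (76.5×10³)(11.8⁴)/(8·102.0³·4) = 43.676 N/mm
F = k·δ = 43.676 × 17.3 = 755.59 N

756 N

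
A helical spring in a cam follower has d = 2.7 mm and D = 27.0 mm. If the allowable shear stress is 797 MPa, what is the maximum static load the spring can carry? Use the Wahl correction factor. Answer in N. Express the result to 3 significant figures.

C = D/d = 27.0/2.7 = 10.0000
K_W = (4C−1)/(4C−4) + 0.615/C = 39.000/36.000 + 0.0615 = 1.1448
τ_max = K·8FD/(πd³) → F_max = τ_allow·πd³/(8DK)
F_max = 797·π·2.7³/(8·27.0·1.1448) = 49283/247.28 = 199.3 N

199 N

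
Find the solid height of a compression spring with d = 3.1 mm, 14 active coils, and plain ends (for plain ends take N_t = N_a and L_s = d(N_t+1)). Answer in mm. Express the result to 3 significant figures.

plain ends: N_t = N_a = 14
L_s = d·(N_t+1) = 3.1 × 15 = 46.5 mm

46.5 mm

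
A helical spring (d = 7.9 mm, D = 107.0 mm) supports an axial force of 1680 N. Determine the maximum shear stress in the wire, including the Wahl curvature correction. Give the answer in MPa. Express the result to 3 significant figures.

1030 MPa

Spring index C = D/d = 107.0/7.9 = 13.5443
K_W = (4C−1)/(4C−4) + 0.615/C = 53.177/50.177 + 0.0454 = 1.1052
τ₀ = 8FD/(πd³) = 8·1680·107.0/(π·7.9³) = 1.43808e+06/1548.9 = 928.44 MPa
τ_max = K·τ₀ = 1.1052 × 928.44 = 1026.1 MPa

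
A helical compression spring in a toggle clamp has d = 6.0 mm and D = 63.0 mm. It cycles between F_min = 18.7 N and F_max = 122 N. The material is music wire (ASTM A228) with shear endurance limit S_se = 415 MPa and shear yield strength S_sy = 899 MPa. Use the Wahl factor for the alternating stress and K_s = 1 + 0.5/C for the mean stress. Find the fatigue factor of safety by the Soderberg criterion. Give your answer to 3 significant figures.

C = D/d = 63.0/6.0 = 10.5000; K_W = (4C−1)/(4C−4)+0.615/C = 1.1375; K_s = 1+0.5/C = 1.0476
F_a = (F_max−F_min)/2 = 51.65 N; F_m = (F_max+F_min)/2 = 70.35 N
τ_a = K_W·8F_aD/(πd³) = 1.1375 × 38.362 = 43.637 MPa
τ_m = K_s·8F_mD/(πd³) = 1.0476 × 52.251 = 54.739 MPa
Soderberg: 1/n_f = τ_a/S_se + τ_m/S_sy = 43.637/415 + 54.739/899 = 0.10515 + 0.06089 = 0.16604
n_f = 1/0.16604 = 6.023

6.02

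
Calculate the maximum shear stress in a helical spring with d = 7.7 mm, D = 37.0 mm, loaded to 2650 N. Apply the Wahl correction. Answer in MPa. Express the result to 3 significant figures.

725 MPa

Spring index C = D/d = 37.0/7.7 = 4.8052
K_W = (4C−1)/(4C−4) + 0.615/C = 18.221/15.221 + 0.1280 = 1.3251
τ₀ = 8FD/(πd³) = 8·2650·37.0/(π·7.7³) = 784400/1434.2 = 546.91 MPa
τ_max = K·τ₀ = 1.3251 × 546.91 = 724.7 MPa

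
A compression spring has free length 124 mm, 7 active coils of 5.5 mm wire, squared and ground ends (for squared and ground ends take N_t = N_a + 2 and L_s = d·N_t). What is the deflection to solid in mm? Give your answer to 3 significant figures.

N_t = 9; L_s = 5.5·9 = 49.5 mm
δ_solid = L₀ − L_s = 124 − 49.5 = 74.5 mm

74.5 mm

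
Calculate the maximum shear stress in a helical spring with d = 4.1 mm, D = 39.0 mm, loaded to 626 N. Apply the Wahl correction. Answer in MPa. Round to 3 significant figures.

Spring index C = D/d = 39.0/4.1 = 9.5122
K_W = (4C−1)/(4C−4) + 0.615/C = 37.049/34.049 + 0.0647 = 1.1528
τ₀ = 8FD/(πd³) = 8·626·39.0/(π·4.1³) = 195312/216.52 = 902.04 MPa
τ_max = K·τ₀ = 1.1528 × 902.04 = 1039.8 MPa

1040 MPa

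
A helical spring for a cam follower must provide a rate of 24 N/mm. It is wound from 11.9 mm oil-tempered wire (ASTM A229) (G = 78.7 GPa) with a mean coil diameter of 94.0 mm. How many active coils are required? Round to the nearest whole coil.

N_a = Gd⁴/(8D³k) = (78.7×10³ × 11.9⁴)/(8 × 94.0³ × 24)
    = 1.5782e+09 / 1.59472e+08 = 9.896 → 10 coils

10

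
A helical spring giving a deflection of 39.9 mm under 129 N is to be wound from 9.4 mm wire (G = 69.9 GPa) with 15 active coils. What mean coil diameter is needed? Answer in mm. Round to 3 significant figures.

112 mm

Required rate k = F/δ = 129/39.9 = 3.2331 N/mm
D = (Gd⁴/(8N_a·k))^(1/3) = (69.9×10³·9.4⁴/(8·15·3.2331))^(1/3)
  = (1.40666e+06)^(1/3) = 112.0461 mm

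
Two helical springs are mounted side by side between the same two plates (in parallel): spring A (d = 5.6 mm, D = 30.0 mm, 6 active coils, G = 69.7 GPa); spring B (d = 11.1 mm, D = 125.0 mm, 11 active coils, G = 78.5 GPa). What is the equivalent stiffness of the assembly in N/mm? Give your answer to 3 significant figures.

59.8 N/mm

k_A = Gd⁴/(8D³N_a) = (69.7×10³)(5.6⁴)/(8·30.0³·6) = 52.891 N/mm
k_B = Gd⁴/(8D³N_a) = (78.5×10³)(11.1⁴)/(8·125.0³·11) = 6.9334 N/mm
Parallel: k_eq = 52.891 + 6.9334 = 59.824 N/mm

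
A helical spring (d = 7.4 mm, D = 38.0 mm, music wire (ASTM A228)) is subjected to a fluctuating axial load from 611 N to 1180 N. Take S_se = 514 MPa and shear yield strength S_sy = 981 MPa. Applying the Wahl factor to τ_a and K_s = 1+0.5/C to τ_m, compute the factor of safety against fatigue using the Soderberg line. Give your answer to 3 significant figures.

2.43

C = D/d = 38.0/7.4 = 5.1351; K_W = (4C−1)/(4C−4)+0.615/C = 1.3011; K_s = 1+0.5/C = 1.0974
F_a = (F_max−F_min)/2 = 284.5 N; F_m = (F_max+F_min)/2 = 895.5 N
τ_a = K_W·8F_aD/(πd³) = 1.3011 × 67.938 = 88.396 MPa
τ_m = K_s·8F_mD/(πd³) = 1.0974 × 213.84 = 234.66 MPa
Soderberg: 1/n_f = τ_a/S_se + τ_m/S_sy = 88.396/514 + 234.66/981 = 0.17198 + 0.23921 = 0.41119
n_f = 1/0.41119 = 2.432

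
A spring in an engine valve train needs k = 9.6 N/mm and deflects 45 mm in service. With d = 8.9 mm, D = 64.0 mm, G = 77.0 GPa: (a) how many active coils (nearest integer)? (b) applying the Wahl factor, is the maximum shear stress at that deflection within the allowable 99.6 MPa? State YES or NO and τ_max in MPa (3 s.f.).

N_a = Gd⁴/(8D³k) = (77.0×10³)(8.9⁴)/(8·64.0³·9.6) = 24 → N_a = 24
Actual rate k = Gd⁴/(8D³·24) = 9.5986 N/mm
Working load F = kδ = 9.5986·45 = 431.94 N
C = 64.0/8.9 = 7.1910; K_W = (4C−1)/(4C−4)+0.615/C = 1.2067
τ_max = K_W·8FD/(πd³) = 1.2067·99.856 = 120.49 MPa
τ_max > 99.6 MPa → exceeds allowable

(a) 24 coils; (b) NO, τ_max = 120 MPa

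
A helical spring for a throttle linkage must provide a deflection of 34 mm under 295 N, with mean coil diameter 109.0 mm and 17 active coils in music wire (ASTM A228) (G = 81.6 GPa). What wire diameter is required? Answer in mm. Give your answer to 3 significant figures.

11.7 mm

Required rate k = F/δ = 295/34 = 8.6765 N/mm
d = (8D³N_a·k / G)^(1/4) = (8·109.0³·17·8.6765 / (81.6×10³))^0.25
  = (18727)^0.25 = 11.6982 mm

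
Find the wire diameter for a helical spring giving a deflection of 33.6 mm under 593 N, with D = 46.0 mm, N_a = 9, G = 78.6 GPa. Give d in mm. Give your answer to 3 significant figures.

Required rate k = F/δ = 593/33.6 = 17.649 N/mm
d = (8D³N_a·k / G)^(1/4) = (8·46.0³·9·17.649 / (78.6×10³))^0.25
  = (1573.6)^0.25 = 6.2983 mm

6.30 mm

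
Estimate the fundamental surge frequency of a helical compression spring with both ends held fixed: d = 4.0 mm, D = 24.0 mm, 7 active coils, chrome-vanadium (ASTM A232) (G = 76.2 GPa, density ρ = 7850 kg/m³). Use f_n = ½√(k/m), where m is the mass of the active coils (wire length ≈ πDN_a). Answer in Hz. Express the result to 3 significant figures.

348 Hz

k = Gd⁴/(8D³N_a) = (76.2×10³)(4.0⁴)/(8·24.0³·7) = 25.198 N/mm = 25198 N/m
Wire length L = πDN_a = π·24.0·7 = 527.79 mm
m = ρ·(πd²/4)·L = 7850 × 12.566×10⁻⁶ m² × 0.52779 m = 0.052064 kg
f_n = ½√(k/m) = 0.5·√(25198/0.052064) = 0.5·√(4.8399e+05) = 347.85 Hz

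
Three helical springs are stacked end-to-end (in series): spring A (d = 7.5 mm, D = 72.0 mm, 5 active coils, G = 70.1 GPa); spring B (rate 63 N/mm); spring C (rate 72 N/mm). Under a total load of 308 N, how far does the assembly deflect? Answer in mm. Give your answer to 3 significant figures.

29.9 mm

k_A = Gd⁴/(8D³N_a) = (70.1×10³)(7.5⁴)/(8·72.0³·5) = 14.856 N/mm
Series: 1/k_eq = 1/14.856 + 1/63 + 1/72 = 0.097074; k_eq = 10.301 N/mm
δ = F/k_eq = 308/10.301 = 29.899 mm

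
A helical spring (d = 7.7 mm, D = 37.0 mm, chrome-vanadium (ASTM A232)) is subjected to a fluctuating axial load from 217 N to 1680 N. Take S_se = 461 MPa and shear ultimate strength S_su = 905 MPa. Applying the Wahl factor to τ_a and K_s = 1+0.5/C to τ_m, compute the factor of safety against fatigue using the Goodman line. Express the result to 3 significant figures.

1.49

C = D/d = 37.0/7.7 = 4.8052; K_W = (4C−1)/(4C−4)+0.615/C = 1.3251; K_s = 1+0.5/C = 1.1041
F_a = (F_max−F_min)/2 = 731.5 N; F_m = (F_max+F_min)/2 = 948.5 N
τ_a = K_W·8F_aD/(πd³) = 1.3251 × 150.97 = 200.05 MPa
τ_m = K_s·8F_mD/(πd³) = 1.1041 × 195.75 = 216.12 MPa
Goodman: 1/n_f = τ_a/S_se + τ_m/S_su = 200.05/461 + 216.12/905 = 0.43394 + 0.23881 = 0.67275
n_f = 1/0.67275 = 1.486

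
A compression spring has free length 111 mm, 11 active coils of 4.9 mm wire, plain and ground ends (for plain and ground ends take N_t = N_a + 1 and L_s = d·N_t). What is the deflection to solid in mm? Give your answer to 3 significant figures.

52.2 mm

N_t = 12; L_s = 4.9·12 = 58.8 mm
δ_solid = L₀ − L_s = 111 − 58.8 = 52.2 mm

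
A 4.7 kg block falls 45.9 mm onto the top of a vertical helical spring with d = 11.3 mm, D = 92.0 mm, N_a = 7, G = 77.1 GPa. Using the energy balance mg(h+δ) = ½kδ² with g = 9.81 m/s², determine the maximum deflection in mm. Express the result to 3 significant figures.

k = Gd⁴/(8D³N_a) = (77.1×10³)(11.3⁴)/(8·92.0³·7) = 28.828 N/mm
W = mg = 4.7 × 9.81 = 46.107 N
½kδ² − Wδ − Wh = 0 → δ = (W + √(W² + 2kWh))/k
δ = (46.107 + √(2125.9 + 122019))/28.828 = (46.107 + 352.34)/28.828 = 13.822 mm

13.8 mm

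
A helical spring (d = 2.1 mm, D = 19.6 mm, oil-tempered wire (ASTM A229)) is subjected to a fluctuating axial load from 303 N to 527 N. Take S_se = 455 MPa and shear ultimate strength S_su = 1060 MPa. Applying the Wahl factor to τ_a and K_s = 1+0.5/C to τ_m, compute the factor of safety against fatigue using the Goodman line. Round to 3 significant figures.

0.266

C = D/d = 19.6/2.1 = 9.3333; K_W = (4C−1)/(4C−4)+0.615/C = 1.1559; K_s = 1+0.5/C = 1.0536
F_a = (F_max−F_min)/2 = 112 N; F_m = (F_max+F_min)/2 = 415 N
τ_a = K_W·8F_aD/(πd³) = 1.1559 × 603.61 = 697.71 MPa
τ_m = K_s·8F_mD/(πd³) = 1.0536 × 2236.6 = 2356.4 MPa
Goodman: 1/n_f = τ_a/S_se + τ_m/S_su = 697.71/455 + 2356.4/1060 = 1.53342 + 2.22303 = 3.7565
n_f = 1/3.7565 = 0.2662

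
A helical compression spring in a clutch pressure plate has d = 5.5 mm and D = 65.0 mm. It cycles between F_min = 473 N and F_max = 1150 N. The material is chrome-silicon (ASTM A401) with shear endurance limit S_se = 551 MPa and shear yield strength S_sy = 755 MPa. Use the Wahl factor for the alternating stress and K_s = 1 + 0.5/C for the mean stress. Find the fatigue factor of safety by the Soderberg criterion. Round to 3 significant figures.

C = D/d = 65.0/5.5 = 11.8182; K_W = (4C−1)/(4C−4)+0.615/C = 1.1214; K_s = 1+0.5/C = 1.0423
F_a = (F_max−F_min)/2 = 338.5 N; F_m = (F_max+F_min)/2 = 811.5 N
τ_a = K_W·8F_aD/(πd³) = 1.1214 × 336.76 = 377.63 MPa
τ_m = K_s·8F_mD/(πd³) = 1.0423 × 807.34 = 841.49 MPa
Soderberg: 1/n_f = τ_a/S_se + τ_m/S_sy = 377.63/551 + 841.49/755 = 0.68536 + 1.11456 = 1.7999
n_f = 1/1.7999 = 0.5556

0.556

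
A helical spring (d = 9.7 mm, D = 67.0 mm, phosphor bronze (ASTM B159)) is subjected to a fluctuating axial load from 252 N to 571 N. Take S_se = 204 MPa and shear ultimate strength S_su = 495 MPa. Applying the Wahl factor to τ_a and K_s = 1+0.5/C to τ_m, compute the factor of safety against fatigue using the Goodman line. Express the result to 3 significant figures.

2.90

C = D/d = 67.0/9.7 = 6.9072; K_W = (4C−1)/(4C−4)+0.615/C = 1.2160; K_s = 1+0.5/C = 1.0724
F_a = (F_max−F_min)/2 = 159.5 N; F_m = (F_max+F_min)/2 = 411.5 N
τ_a = K_W·8F_aD/(πd³) = 1.2160 × 29.817 = 36.257 MPa
τ_m = K_s·8F_mD/(πd³) = 1.0724 × 76.925 = 82.494 MPa
Goodman: 1/n_f = τ_a/S_se + τ_m/S_su = 36.257/204 + 82.494/495 = 0.17773 + 0.16665 = 0.34439
n_f = 1/0.34439 = 2.904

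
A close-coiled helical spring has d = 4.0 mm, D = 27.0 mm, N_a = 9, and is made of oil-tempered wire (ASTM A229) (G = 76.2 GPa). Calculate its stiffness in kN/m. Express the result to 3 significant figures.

k = Gd⁴/(8D³N_a) = (76.2×10³ × 4.0⁴) / (8 × 27.0³ × 9)
  = 1.95072e+07 / 1.41718e+06 = 13.765 N/mm

13.8 kN/m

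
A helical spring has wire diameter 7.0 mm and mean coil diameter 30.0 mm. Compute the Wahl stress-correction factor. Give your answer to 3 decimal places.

1.372

C = D/d = 30.0/7.0 = 4.2857
K_W = (4C−1)/(4C−4) + 0.615/C = 16.143/13.143 + 0.1435 = 1.3718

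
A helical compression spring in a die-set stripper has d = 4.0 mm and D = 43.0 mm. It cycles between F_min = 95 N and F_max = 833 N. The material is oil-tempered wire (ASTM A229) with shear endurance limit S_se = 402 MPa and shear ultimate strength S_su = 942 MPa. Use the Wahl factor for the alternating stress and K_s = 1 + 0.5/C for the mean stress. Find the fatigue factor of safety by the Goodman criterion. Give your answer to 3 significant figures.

C = D/d = 43.0/4.0 = 10.7500; K_W = (4C−1)/(4C−4)+0.615/C = 1.1341; K_s = 1+0.5/C = 1.0465
F_a = (F_max−F_min)/2 = 369 N; F_m = (F_max+F_min)/2 = 464 N
τ_a = K_W·8F_aD/(πd³) = 1.1341 × 631.33 = 716.01 MPa
τ_m = K_s·8F_mD/(πd³) = 1.0465 × 793.86 = 830.79 MPa
Goodman: 1/n_f = τ_a/S_se + τ_m/S_su = 716.01/402 + 830.79/942 = 1.78112 + 0.88194 = 2.6631
n_f = 1/2.6631 = 0.3755

0.376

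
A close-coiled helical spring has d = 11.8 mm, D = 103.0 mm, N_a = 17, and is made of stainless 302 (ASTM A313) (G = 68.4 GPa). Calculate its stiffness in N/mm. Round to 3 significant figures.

k = Gd⁴/(8D³N_a) = (68.4×10³ × 11.8⁴) / (8 × 103.0³ × 17)
  = 1.32612e+09 / 1.48611e+08 = 8.9235 N/mm

8.92 N/mm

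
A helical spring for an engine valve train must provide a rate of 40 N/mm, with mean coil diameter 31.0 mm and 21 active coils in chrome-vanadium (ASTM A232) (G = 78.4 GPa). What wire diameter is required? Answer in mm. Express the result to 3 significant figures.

d = (8D³N_a·k / G)^(1/4) = (8·31.0³·21·40 / (78.4×10³))^0.25
  = (2553.5)^0.25 = 7.1086 mm

7.11 mm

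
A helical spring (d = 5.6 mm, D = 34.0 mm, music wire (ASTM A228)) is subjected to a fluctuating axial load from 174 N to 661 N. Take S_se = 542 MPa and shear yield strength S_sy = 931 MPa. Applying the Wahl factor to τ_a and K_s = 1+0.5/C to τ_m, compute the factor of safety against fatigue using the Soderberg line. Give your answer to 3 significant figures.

1.94

C = D/d = 34.0/5.6 = 6.0714; K_W = (4C−1)/(4C−4)+0.615/C = 1.2492; K_s = 1+0.5/C = 1.0824
F_a = (F_max−F_min)/2 = 243.5 N; F_m = (F_max+F_min)/2 = 417.5 N
τ_a = K_W·8F_aD/(πd³) = 1.2492 × 120.05 = 149.96 MPa
τ_m = K_s·8F_mD/(πd³) = 1.0824 × 205.83 = 222.78 MPa
Soderberg: 1/n_f = τ_a/S_se + τ_m/S_sy = 149.96/542 + 222.78/931 = 0.27668 + 0.23929 = 0.51597
n_f = 1/0.51597 = 1.938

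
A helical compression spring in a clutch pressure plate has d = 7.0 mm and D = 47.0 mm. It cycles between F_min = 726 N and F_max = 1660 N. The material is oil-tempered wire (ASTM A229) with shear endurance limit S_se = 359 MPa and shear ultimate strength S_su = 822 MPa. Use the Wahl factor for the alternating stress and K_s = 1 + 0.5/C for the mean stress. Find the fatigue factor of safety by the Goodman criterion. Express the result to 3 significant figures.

0.910

C = D/d = 47.0/7.0 = 6.7143; K_W = (4C−1)/(4C−4)+0.615/C = 1.2228; K_s = 1+0.5/C = 1.0745
F_a = (F_max−F_min)/2 = 467 N; F_m = (F_max+F_min)/2 = 1193 N
τ_a = K_W·8F_aD/(πd³) = 1.2228 × 162.95 = 199.27 MPa
τ_m = K_s·8F_mD/(πd³) = 1.0745 × 416.28 = 447.28 MPa
Goodman: 1/n_f = τ_a/S_se + τ_m/S_su = 199.27/359 + 447.28/822 = 0.55506 + 0.54413 = 1.0992
n_f = 1/1.0992 = 0.9098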